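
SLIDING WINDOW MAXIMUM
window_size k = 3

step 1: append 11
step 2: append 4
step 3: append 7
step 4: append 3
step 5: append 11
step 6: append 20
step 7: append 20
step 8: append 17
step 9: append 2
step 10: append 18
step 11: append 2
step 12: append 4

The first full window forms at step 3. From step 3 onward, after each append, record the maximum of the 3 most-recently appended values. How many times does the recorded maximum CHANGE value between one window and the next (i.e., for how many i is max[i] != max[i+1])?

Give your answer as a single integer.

Answer: 4

Derivation:
step 1: append 11 -> window=[11] (not full yet)
step 2: append 4 -> window=[11, 4] (not full yet)
step 3: append 7 -> window=[11, 4, 7] -> max=11
step 4: append 3 -> window=[4, 7, 3] -> max=7
step 5: append 11 -> window=[7, 3, 11] -> max=11
step 6: append 20 -> window=[3, 11, 20] -> max=20
step 7: append 20 -> window=[11, 20, 20] -> max=20
step 8: append 17 -> window=[20, 20, 17] -> max=20
step 9: append 2 -> window=[20, 17, 2] -> max=20
step 10: append 18 -> window=[17, 2, 18] -> max=18
step 11: append 2 -> window=[2, 18, 2] -> max=18
step 12: append 4 -> window=[18, 2, 4] -> max=18
Recorded maximums: 11 7 11 20 20 20 20 18 18 18
Changes between consecutive maximums: 4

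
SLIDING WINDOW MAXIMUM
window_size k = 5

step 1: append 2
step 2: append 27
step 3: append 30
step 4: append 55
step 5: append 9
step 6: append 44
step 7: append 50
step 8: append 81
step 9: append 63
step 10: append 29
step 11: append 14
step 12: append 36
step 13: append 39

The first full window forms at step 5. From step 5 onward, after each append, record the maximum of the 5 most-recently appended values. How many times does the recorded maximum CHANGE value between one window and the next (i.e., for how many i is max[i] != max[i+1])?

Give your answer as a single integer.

Answer: 2

Derivation:
step 1: append 2 -> window=[2] (not full yet)
step 2: append 27 -> window=[2, 27] (not full yet)
step 3: append 30 -> window=[2, 27, 30] (not full yet)
step 4: append 55 -> window=[2, 27, 30, 55] (not full yet)
step 5: append 9 -> window=[2, 27, 30, 55, 9] -> max=55
step 6: append 44 -> window=[27, 30, 55, 9, 44] -> max=55
step 7: append 50 -> window=[30, 55, 9, 44, 50] -> max=55
step 8: append 81 -> window=[55, 9, 44, 50, 81] -> max=81
step 9: append 63 -> window=[9, 44, 50, 81, 63] -> max=81
step 10: append 29 -> window=[44, 50, 81, 63, 29] -> max=81
step 11: append 14 -> window=[50, 81, 63, 29, 14] -> max=81
step 12: append 36 -> window=[81, 63, 29, 14, 36] -> max=81
step 13: append 39 -> window=[63, 29, 14, 36, 39] -> max=63
Recorded maximums: 55 55 55 81 81 81 81 81 63
Changes between consecutive maximums: 2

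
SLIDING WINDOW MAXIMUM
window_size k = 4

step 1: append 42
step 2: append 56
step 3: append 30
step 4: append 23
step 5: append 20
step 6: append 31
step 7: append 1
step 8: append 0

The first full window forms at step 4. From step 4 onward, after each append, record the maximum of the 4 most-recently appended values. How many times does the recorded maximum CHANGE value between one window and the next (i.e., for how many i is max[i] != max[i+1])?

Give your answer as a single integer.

step 1: append 42 -> window=[42] (not full yet)
step 2: append 56 -> window=[42, 56] (not full yet)
step 3: append 30 -> window=[42, 56, 30] (not full yet)
step 4: append 23 -> window=[42, 56, 30, 23] -> max=56
step 5: append 20 -> window=[56, 30, 23, 20] -> max=56
step 6: append 31 -> window=[30, 23, 20, 31] -> max=31
step 7: append 1 -> window=[23, 20, 31, 1] -> max=31
step 8: append 0 -> window=[20, 31, 1, 0] -> max=31
Recorded maximums: 56 56 31 31 31
Changes between consecutive maximums: 1

Answer: 1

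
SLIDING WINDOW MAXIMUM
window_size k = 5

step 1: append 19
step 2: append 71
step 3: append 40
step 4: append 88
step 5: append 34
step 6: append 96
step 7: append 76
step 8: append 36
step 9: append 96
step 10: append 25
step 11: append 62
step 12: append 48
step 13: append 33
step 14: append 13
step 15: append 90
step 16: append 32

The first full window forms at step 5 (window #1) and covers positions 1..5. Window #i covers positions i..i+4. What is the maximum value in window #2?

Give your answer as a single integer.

step 1: append 19 -> window=[19] (not full yet)
step 2: append 71 -> window=[19, 71] (not full yet)
step 3: append 40 -> window=[19, 71, 40] (not full yet)
step 4: append 88 -> window=[19, 71, 40, 88] (not full yet)
step 5: append 34 -> window=[19, 71, 40, 88, 34] -> max=88
step 6: append 96 -> window=[71, 40, 88, 34, 96] -> max=96
Window #2 max = 96

Answer: 96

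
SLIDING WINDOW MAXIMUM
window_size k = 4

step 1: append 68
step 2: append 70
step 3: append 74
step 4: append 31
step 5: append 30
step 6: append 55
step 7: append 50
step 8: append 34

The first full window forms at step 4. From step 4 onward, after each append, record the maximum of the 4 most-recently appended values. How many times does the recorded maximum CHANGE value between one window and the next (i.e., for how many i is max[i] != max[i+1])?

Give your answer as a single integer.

Answer: 1

Derivation:
step 1: append 68 -> window=[68] (not full yet)
step 2: append 70 -> window=[68, 70] (not full yet)
step 3: append 74 -> window=[68, 70, 74] (not full yet)
step 4: append 31 -> window=[68, 70, 74, 31] -> max=74
step 5: append 30 -> window=[70, 74, 31, 30] -> max=74
step 6: append 55 -> window=[74, 31, 30, 55] -> max=74
step 7: append 50 -> window=[31, 30, 55, 50] -> max=55
step 8: append 34 -> window=[30, 55, 50, 34] -> max=55
Recorded maximums: 74 74 74 55 55
Changes between consecutive maximums: 1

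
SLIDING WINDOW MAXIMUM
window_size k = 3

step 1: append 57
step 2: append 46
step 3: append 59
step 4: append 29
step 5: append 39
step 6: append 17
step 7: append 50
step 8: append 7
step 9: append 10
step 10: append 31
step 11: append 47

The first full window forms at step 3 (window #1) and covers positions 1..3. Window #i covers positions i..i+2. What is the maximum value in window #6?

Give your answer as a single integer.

step 1: append 57 -> window=[57] (not full yet)
step 2: append 46 -> window=[57, 46] (not full yet)
step 3: append 59 -> window=[57, 46, 59] -> max=59
step 4: append 29 -> window=[46, 59, 29] -> max=59
step 5: append 39 -> window=[59, 29, 39] -> max=59
step 6: append 17 -> window=[29, 39, 17] -> max=39
step 7: append 50 -> window=[39, 17, 50] -> max=50
step 8: append 7 -> window=[17, 50, 7] -> max=50
Window #6 max = 50

Answer: 50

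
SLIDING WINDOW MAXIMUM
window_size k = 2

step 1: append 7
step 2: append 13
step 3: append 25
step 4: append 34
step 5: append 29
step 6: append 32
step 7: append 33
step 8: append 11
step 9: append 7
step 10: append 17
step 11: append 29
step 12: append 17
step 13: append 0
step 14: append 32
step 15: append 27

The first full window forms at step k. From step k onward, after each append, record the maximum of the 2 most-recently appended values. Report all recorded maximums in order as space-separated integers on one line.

Answer: 13 25 34 34 32 33 33 11 17 29 29 17 32 32

Derivation:
step 1: append 7 -> window=[7] (not full yet)
step 2: append 13 -> window=[7, 13] -> max=13
step 3: append 25 -> window=[13, 25] -> max=25
step 4: append 34 -> window=[25, 34] -> max=34
step 5: append 29 -> window=[34, 29] -> max=34
step 6: append 32 -> window=[29, 32] -> max=32
step 7: append 33 -> window=[32, 33] -> max=33
step 8: append 11 -> window=[33, 11] -> max=33
step 9: append 7 -> window=[11, 7] -> max=11
step 10: append 17 -> window=[7, 17] -> max=17
step 11: append 29 -> window=[17, 29] -> max=29
step 12: append 17 -> window=[29, 17] -> max=29
step 13: append 0 -> window=[17, 0] -> max=17
step 14: append 32 -> window=[0, 32] -> max=32
step 15: append 27 -> window=[32, 27] -> max=32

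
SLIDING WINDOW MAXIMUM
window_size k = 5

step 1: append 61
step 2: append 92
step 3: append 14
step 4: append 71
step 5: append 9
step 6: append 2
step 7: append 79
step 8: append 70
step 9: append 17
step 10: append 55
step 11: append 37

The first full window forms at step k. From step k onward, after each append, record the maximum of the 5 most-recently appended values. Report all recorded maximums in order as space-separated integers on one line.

step 1: append 61 -> window=[61] (not full yet)
step 2: append 92 -> window=[61, 92] (not full yet)
step 3: append 14 -> window=[61, 92, 14] (not full yet)
step 4: append 71 -> window=[61, 92, 14, 71] (not full yet)
step 5: append 9 -> window=[61, 92, 14, 71, 9] -> max=92
step 6: append 2 -> window=[92, 14, 71, 9, 2] -> max=92
step 7: append 79 -> window=[14, 71, 9, 2, 79] -> max=79
step 8: append 70 -> window=[71, 9, 2, 79, 70] -> max=79
step 9: append 17 -> window=[9, 2, 79, 70, 17] -> max=79
step 10: append 55 -> window=[2, 79, 70, 17, 55] -> max=79
step 11: append 37 -> window=[79, 70, 17, 55, 37] -> max=79

Answer: 92 92 79 79 79 79 79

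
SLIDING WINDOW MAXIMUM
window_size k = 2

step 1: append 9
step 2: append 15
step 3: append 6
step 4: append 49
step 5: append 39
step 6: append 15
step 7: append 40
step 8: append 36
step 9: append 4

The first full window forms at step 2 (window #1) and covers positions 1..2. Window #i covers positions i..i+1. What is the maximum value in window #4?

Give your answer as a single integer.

Answer: 49

Derivation:
step 1: append 9 -> window=[9] (not full yet)
step 2: append 15 -> window=[9, 15] -> max=15
step 3: append 6 -> window=[15, 6] -> max=15
step 4: append 49 -> window=[6, 49] -> max=49
step 5: append 39 -> window=[49, 39] -> max=49
Window #4 max = 49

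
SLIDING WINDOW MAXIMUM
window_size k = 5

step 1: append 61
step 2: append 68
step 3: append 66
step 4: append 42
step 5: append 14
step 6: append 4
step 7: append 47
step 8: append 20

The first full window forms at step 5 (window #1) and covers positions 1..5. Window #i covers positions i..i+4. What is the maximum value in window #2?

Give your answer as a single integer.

step 1: append 61 -> window=[61] (not full yet)
step 2: append 68 -> window=[61, 68] (not full yet)
step 3: append 66 -> window=[61, 68, 66] (not full yet)
step 4: append 42 -> window=[61, 68, 66, 42] (not full yet)
step 5: append 14 -> window=[61, 68, 66, 42, 14] -> max=68
step 6: append 4 -> window=[68, 66, 42, 14, 4] -> max=68
Window #2 max = 68

Answer: 68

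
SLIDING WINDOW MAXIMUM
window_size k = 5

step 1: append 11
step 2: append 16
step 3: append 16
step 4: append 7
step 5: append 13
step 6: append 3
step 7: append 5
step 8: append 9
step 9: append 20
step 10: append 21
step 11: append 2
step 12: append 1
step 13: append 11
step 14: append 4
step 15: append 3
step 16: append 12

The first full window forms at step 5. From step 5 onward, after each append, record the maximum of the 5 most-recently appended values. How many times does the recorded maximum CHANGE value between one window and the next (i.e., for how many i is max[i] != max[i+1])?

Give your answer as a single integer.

step 1: append 11 -> window=[11] (not full yet)
step 2: append 16 -> window=[11, 16] (not full yet)
step 3: append 16 -> window=[11, 16, 16] (not full yet)
step 4: append 7 -> window=[11, 16, 16, 7] (not full yet)
step 5: append 13 -> window=[11, 16, 16, 7, 13] -> max=16
step 6: append 3 -> window=[16, 16, 7, 13, 3] -> max=16
step 7: append 5 -> window=[16, 7, 13, 3, 5] -> max=16
step 8: append 9 -> window=[7, 13, 3, 5, 9] -> max=13
step 9: append 20 -> window=[13, 3, 5, 9, 20] -> max=20
step 10: append 21 -> window=[3, 5, 9, 20, 21] -> max=21
step 11: append 2 -> window=[5, 9, 20, 21, 2] -> max=21
step 12: append 1 -> window=[9, 20, 21, 2, 1] -> max=21
step 13: append 11 -> window=[20, 21, 2, 1, 11] -> max=21
step 14: append 4 -> window=[21, 2, 1, 11, 4] -> max=21
step 15: append 3 -> window=[2, 1, 11, 4, 3] -> max=11
step 16: append 12 -> window=[1, 11, 4, 3, 12] -> max=12
Recorded maximums: 16 16 16 13 20 21 21 21 21 21 11 12
Changes between consecutive maximums: 5

Answer: 5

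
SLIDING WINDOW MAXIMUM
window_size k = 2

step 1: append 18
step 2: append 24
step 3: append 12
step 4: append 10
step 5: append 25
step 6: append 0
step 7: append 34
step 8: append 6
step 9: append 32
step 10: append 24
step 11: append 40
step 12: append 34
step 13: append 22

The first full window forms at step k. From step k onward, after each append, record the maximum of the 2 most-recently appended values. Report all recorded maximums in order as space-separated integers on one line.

step 1: append 18 -> window=[18] (not full yet)
step 2: append 24 -> window=[18, 24] -> max=24
step 3: append 12 -> window=[24, 12] -> max=24
step 4: append 10 -> window=[12, 10] -> max=12
step 5: append 25 -> window=[10, 25] -> max=25
step 6: append 0 -> window=[25, 0] -> max=25
step 7: append 34 -> window=[0, 34] -> max=34
step 8: append 6 -> window=[34, 6] -> max=34
step 9: append 32 -> window=[6, 32] -> max=32
step 10: append 24 -> window=[32, 24] -> max=32
step 11: append 40 -> window=[24, 40] -> max=40
step 12: append 34 -> window=[40, 34] -> max=40
step 13: append 22 -> window=[34, 22] -> max=34

Answer: 24 24 12 25 25 34 34 32 32 40 40 34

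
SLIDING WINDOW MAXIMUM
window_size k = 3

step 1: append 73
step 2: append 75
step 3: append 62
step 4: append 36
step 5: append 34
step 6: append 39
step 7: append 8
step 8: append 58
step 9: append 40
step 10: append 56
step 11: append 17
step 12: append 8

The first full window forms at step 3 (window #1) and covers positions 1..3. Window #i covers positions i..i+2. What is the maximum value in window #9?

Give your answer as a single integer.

Answer: 56

Derivation:
step 1: append 73 -> window=[73] (not full yet)
step 2: append 75 -> window=[73, 75] (not full yet)
step 3: append 62 -> window=[73, 75, 62] -> max=75
step 4: append 36 -> window=[75, 62, 36] -> max=75
step 5: append 34 -> window=[62, 36, 34] -> max=62
step 6: append 39 -> window=[36, 34, 39] -> max=39
step 7: append 8 -> window=[34, 39, 8] -> max=39
step 8: append 58 -> window=[39, 8, 58] -> max=58
step 9: append 40 -> window=[8, 58, 40] -> max=58
step 10: append 56 -> window=[58, 40, 56] -> max=58
step 11: append 17 -> window=[40, 56, 17] -> max=56
Window #9 max = 56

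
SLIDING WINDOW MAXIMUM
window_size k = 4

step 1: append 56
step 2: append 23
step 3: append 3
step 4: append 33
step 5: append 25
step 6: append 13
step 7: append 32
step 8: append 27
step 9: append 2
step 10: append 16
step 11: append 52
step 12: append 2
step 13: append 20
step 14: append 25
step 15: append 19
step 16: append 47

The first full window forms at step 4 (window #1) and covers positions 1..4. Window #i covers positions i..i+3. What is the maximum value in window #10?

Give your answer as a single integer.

Answer: 52

Derivation:
step 1: append 56 -> window=[56] (not full yet)
step 2: append 23 -> window=[56, 23] (not full yet)
step 3: append 3 -> window=[56, 23, 3] (not full yet)
step 4: append 33 -> window=[56, 23, 3, 33] -> max=56
step 5: append 25 -> window=[23, 3, 33, 25] -> max=33
step 6: append 13 -> window=[3, 33, 25, 13] -> max=33
step 7: append 32 -> window=[33, 25, 13, 32] -> max=33
step 8: append 27 -> window=[25, 13, 32, 27] -> max=32
step 9: append 2 -> window=[13, 32, 27, 2] -> max=32
step 10: append 16 -> window=[32, 27, 2, 16] -> max=32
step 11: append 52 -> window=[27, 2, 16, 52] -> max=52
step 12: append 2 -> window=[2, 16, 52, 2] -> max=52
step 13: append 20 -> window=[16, 52, 2, 20] -> max=52
Window #10 max = 52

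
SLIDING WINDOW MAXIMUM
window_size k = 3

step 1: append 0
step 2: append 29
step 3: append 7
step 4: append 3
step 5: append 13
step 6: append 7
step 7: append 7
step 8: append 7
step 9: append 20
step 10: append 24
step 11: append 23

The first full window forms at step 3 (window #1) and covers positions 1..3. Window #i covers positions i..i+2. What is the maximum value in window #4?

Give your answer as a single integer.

step 1: append 0 -> window=[0] (not full yet)
step 2: append 29 -> window=[0, 29] (not full yet)
step 3: append 7 -> window=[0, 29, 7] -> max=29
step 4: append 3 -> window=[29, 7, 3] -> max=29
step 5: append 13 -> window=[7, 3, 13] -> max=13
step 6: append 7 -> window=[3, 13, 7] -> max=13
Window #4 max = 13

Answer: 13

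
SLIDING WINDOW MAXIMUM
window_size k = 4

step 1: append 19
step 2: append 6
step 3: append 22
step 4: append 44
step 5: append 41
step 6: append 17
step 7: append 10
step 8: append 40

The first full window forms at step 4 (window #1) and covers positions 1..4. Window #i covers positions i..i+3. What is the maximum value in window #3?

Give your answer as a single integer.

Answer: 44

Derivation:
step 1: append 19 -> window=[19] (not full yet)
step 2: append 6 -> window=[19, 6] (not full yet)
step 3: append 22 -> window=[19, 6, 22] (not full yet)
step 4: append 44 -> window=[19, 6, 22, 44] -> max=44
step 5: append 41 -> window=[6, 22, 44, 41] -> max=44
step 6: append 17 -> window=[22, 44, 41, 17] -> max=44
Window #3 max = 44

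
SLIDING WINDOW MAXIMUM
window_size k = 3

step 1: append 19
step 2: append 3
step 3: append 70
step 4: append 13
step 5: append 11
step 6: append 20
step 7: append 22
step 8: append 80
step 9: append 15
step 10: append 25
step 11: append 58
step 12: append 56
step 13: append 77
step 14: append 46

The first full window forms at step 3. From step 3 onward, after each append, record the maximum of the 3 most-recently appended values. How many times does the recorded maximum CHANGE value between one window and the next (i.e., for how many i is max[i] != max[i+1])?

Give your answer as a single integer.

step 1: append 19 -> window=[19] (not full yet)
step 2: append 3 -> window=[19, 3] (not full yet)
step 3: append 70 -> window=[19, 3, 70] -> max=70
step 4: append 13 -> window=[3, 70, 13] -> max=70
step 5: append 11 -> window=[70, 13, 11] -> max=70
step 6: append 20 -> window=[13, 11, 20] -> max=20
step 7: append 22 -> window=[11, 20, 22] -> max=22
step 8: append 80 -> window=[20, 22, 80] -> max=80
step 9: append 15 -> window=[22, 80, 15] -> max=80
step 10: append 25 -> window=[80, 15, 25] -> max=80
step 11: append 58 -> window=[15, 25, 58] -> max=58
step 12: append 56 -> window=[25, 58, 56] -> max=58
step 13: append 77 -> window=[58, 56, 77] -> max=77
step 14: append 46 -> window=[56, 77, 46] -> max=77
Recorded maximums: 70 70 70 20 22 80 80 80 58 58 77 77
Changes between consecutive maximums: 5

Answer: 5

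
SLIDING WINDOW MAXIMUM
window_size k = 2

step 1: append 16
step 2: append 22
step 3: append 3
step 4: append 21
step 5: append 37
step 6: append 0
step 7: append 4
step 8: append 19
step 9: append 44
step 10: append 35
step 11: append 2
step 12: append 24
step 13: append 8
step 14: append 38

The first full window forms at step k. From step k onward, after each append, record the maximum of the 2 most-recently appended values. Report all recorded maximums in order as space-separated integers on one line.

Answer: 22 22 21 37 37 4 19 44 44 35 24 24 38

Derivation:
step 1: append 16 -> window=[16] (not full yet)
step 2: append 22 -> window=[16, 22] -> max=22
step 3: append 3 -> window=[22, 3] -> max=22
step 4: append 21 -> window=[3, 21] -> max=21
step 5: append 37 -> window=[21, 37] -> max=37
step 6: append 0 -> window=[37, 0] -> max=37
step 7: append 4 -> window=[0, 4] -> max=4
step 8: append 19 -> window=[4, 19] -> max=19
step 9: append 44 -> window=[19, 44] -> max=44
step 10: append 35 -> window=[44, 35] -> max=44
step 11: append 2 -> window=[35, 2] -> max=35
step 12: append 24 -> window=[2, 24] -> max=24
step 13: append 8 -> window=[24, 8] -> max=24
step 14: append 38 -> window=[8, 38] -> max=38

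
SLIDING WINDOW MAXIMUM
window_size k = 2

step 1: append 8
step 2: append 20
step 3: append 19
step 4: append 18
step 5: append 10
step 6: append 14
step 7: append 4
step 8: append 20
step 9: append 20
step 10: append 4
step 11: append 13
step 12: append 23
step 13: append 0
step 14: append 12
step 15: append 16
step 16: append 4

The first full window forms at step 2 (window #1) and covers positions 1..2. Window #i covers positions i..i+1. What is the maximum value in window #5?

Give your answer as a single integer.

step 1: append 8 -> window=[8] (not full yet)
step 2: append 20 -> window=[8, 20] -> max=20
step 3: append 19 -> window=[20, 19] -> max=20
step 4: append 18 -> window=[19, 18] -> max=19
step 5: append 10 -> window=[18, 10] -> max=18
step 6: append 14 -> window=[10, 14] -> max=14
Window #5 max = 14

Answer: 14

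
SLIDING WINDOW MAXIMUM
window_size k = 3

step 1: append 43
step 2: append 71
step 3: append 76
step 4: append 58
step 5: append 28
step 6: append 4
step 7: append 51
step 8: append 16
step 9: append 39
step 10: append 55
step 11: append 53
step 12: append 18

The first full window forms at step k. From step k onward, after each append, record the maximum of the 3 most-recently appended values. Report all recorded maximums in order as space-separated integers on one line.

step 1: append 43 -> window=[43] (not full yet)
step 2: append 71 -> window=[43, 71] (not full yet)
step 3: append 76 -> window=[43, 71, 76] -> max=76
step 4: append 58 -> window=[71, 76, 58] -> max=76
step 5: append 28 -> window=[76, 58, 28] -> max=76
step 6: append 4 -> window=[58, 28, 4] -> max=58
step 7: append 51 -> window=[28, 4, 51] -> max=51
step 8: append 16 -> window=[4, 51, 16] -> max=51
step 9: append 39 -> window=[51, 16, 39] -> max=51
step 10: append 55 -> window=[16, 39, 55] -> max=55
step 11: append 53 -> window=[39, 55, 53] -> max=55
step 12: append 18 -> window=[55, 53, 18] -> max=55

Answer: 76 76 76 58 51 51 51 55 55 55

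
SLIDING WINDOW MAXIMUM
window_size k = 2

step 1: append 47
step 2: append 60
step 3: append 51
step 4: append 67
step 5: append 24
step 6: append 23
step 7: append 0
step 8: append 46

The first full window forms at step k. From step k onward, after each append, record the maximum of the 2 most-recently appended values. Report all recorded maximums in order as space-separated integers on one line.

step 1: append 47 -> window=[47] (not full yet)
step 2: append 60 -> window=[47, 60] -> max=60
step 3: append 51 -> window=[60, 51] -> max=60
step 4: append 67 -> window=[51, 67] -> max=67
step 5: append 24 -> window=[67, 24] -> max=67
step 6: append 23 -> window=[24, 23] -> max=24
step 7: append 0 -> window=[23, 0] -> max=23
step 8: append 46 -> window=[0, 46] -> max=46

Answer: 60 60 67 67 24 23 46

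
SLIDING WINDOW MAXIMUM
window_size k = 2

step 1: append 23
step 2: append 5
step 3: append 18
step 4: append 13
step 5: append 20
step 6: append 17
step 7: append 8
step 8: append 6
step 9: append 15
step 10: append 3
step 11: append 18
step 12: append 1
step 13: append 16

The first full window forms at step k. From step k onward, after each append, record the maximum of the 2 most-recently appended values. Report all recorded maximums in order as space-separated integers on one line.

Answer: 23 18 18 20 20 17 8 15 15 18 18 16

Derivation:
step 1: append 23 -> window=[23] (not full yet)
step 2: append 5 -> window=[23, 5] -> max=23
step 3: append 18 -> window=[5, 18] -> max=18
step 4: append 13 -> window=[18, 13] -> max=18
step 5: append 20 -> window=[13, 20] -> max=20
step 6: append 17 -> window=[20, 17] -> max=20
step 7: append 8 -> window=[17, 8] -> max=17
step 8: append 6 -> window=[8, 6] -> max=8
step 9: append 15 -> window=[6, 15] -> max=15
step 10: append 3 -> window=[15, 3] -> max=15
step 11: append 18 -> window=[3, 18] -> max=18
step 12: append 1 -> window=[18, 1] -> max=18
step 13: append 16 -> window=[1, 16] -> max=16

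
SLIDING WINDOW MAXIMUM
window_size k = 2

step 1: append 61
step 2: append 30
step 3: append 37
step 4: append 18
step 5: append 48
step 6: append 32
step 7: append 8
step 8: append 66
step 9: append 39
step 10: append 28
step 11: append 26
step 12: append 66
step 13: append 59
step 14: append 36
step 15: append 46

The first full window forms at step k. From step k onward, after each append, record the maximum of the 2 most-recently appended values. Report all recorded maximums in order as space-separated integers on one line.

step 1: append 61 -> window=[61] (not full yet)
step 2: append 30 -> window=[61, 30] -> max=61
step 3: append 37 -> window=[30, 37] -> max=37
step 4: append 18 -> window=[37, 18] -> max=37
step 5: append 48 -> window=[18, 48] -> max=48
step 6: append 32 -> window=[48, 32] -> max=48
step 7: append 8 -> window=[32, 8] -> max=32
step 8: append 66 -> window=[8, 66] -> max=66
step 9: append 39 -> window=[66, 39] -> max=66
step 10: append 28 -> window=[39, 28] -> max=39
step 11: append 26 -> window=[28, 26] -> max=28
step 12: append 66 -> window=[26, 66] -> max=66
step 13: append 59 -> window=[66, 59] -> max=66
step 14: append 36 -> window=[59, 36] -> max=59
step 15: append 46 -> window=[36, 46] -> max=46

Answer: 61 37 37 48 48 32 66 66 39 28 66 66 59 46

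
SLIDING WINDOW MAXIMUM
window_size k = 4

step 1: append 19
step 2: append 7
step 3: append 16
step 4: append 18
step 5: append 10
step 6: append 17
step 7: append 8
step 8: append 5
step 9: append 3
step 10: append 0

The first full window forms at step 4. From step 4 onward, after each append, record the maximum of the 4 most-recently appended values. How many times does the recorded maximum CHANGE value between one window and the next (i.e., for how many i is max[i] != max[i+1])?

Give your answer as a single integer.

step 1: append 19 -> window=[19] (not full yet)
step 2: append 7 -> window=[19, 7] (not full yet)
step 3: append 16 -> window=[19, 7, 16] (not full yet)
step 4: append 18 -> window=[19, 7, 16, 18] -> max=19
step 5: append 10 -> window=[7, 16, 18, 10] -> max=18
step 6: append 17 -> window=[16, 18, 10, 17] -> max=18
step 7: append 8 -> window=[18, 10, 17, 8] -> max=18
step 8: append 5 -> window=[10, 17, 8, 5] -> max=17
step 9: append 3 -> window=[17, 8, 5, 3] -> max=17
step 10: append 0 -> window=[8, 5, 3, 0] -> max=8
Recorded maximums: 19 18 18 18 17 17 8
Changes between consecutive maximums: 3

Answer: 3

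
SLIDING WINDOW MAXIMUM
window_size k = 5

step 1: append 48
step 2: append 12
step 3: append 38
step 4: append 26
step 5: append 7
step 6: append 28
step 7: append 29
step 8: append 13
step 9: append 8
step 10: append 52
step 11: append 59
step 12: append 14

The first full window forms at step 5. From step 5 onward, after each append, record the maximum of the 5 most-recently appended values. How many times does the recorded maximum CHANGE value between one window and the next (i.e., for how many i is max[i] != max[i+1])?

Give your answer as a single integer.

Answer: 4

Derivation:
step 1: append 48 -> window=[48] (not full yet)
step 2: append 12 -> window=[48, 12] (not full yet)
step 3: append 38 -> window=[48, 12, 38] (not full yet)
step 4: append 26 -> window=[48, 12, 38, 26] (not full yet)
step 5: append 7 -> window=[48, 12, 38, 26, 7] -> max=48
step 6: append 28 -> window=[12, 38, 26, 7, 28] -> max=38
step 7: append 29 -> window=[38, 26, 7, 28, 29] -> max=38
step 8: append 13 -> window=[26, 7, 28, 29, 13] -> max=29
step 9: append 8 -> window=[7, 28, 29, 13, 8] -> max=29
step 10: append 52 -> window=[28, 29, 13, 8, 52] -> max=52
step 11: append 59 -> window=[29, 13, 8, 52, 59] -> max=59
step 12: append 14 -> window=[13, 8, 52, 59, 14] -> max=59
Recorded maximums: 48 38 38 29 29 52 59 59
Changes between consecutive maximums: 4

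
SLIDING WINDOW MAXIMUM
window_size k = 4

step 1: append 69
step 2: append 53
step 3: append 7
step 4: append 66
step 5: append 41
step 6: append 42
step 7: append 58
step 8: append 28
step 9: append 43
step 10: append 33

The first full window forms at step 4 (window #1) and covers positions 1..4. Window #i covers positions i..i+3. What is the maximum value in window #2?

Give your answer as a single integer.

step 1: append 69 -> window=[69] (not full yet)
step 2: append 53 -> window=[69, 53] (not full yet)
step 3: append 7 -> window=[69, 53, 7] (not full yet)
step 4: append 66 -> window=[69, 53, 7, 66] -> max=69
step 5: append 41 -> window=[53, 7, 66, 41] -> max=66
Window #2 max = 66

Answer: 66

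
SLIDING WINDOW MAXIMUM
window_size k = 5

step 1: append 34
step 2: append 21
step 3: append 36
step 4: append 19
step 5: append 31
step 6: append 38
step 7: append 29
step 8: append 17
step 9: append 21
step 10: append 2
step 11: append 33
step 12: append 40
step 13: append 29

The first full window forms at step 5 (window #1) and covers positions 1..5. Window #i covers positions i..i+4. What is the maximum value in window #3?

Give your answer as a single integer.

Answer: 38

Derivation:
step 1: append 34 -> window=[34] (not full yet)
step 2: append 21 -> window=[34, 21] (not full yet)
step 3: append 36 -> window=[34, 21, 36] (not full yet)
step 4: append 19 -> window=[34, 21, 36, 19] (not full yet)
step 5: append 31 -> window=[34, 21, 36, 19, 31] -> max=36
step 6: append 38 -> window=[21, 36, 19, 31, 38] -> max=38
step 7: append 29 -> window=[36, 19, 31, 38, 29] -> max=38
Window #3 max = 38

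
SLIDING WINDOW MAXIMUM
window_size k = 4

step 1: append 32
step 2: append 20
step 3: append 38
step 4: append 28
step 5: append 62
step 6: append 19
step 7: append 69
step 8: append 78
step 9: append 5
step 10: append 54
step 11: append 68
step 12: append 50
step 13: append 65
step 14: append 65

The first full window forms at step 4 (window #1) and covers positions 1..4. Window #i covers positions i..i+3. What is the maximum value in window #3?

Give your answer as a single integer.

step 1: append 32 -> window=[32] (not full yet)
step 2: append 20 -> window=[32, 20] (not full yet)
step 3: append 38 -> window=[32, 20, 38] (not full yet)
step 4: append 28 -> window=[32, 20, 38, 28] -> max=38
step 5: append 62 -> window=[20, 38, 28, 62] -> max=62
step 6: append 19 -> window=[38, 28, 62, 19] -> max=62
Window #3 max = 62

Answer: 62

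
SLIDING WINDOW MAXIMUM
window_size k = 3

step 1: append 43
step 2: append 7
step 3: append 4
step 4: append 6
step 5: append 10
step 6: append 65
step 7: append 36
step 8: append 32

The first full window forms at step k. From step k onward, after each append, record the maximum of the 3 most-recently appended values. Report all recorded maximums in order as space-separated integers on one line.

step 1: append 43 -> window=[43] (not full yet)
step 2: append 7 -> window=[43, 7] (not full yet)
step 3: append 4 -> window=[43, 7, 4] -> max=43
step 4: append 6 -> window=[7, 4, 6] -> max=7
step 5: append 10 -> window=[4, 6, 10] -> max=10
step 6: append 65 -> window=[6, 10, 65] -> max=65
step 7: append 36 -> window=[10, 65, 36] -> max=65
step 8: append 32 -> window=[65, 36, 32] -> max=65

Answer: 43 7 10 65 65 65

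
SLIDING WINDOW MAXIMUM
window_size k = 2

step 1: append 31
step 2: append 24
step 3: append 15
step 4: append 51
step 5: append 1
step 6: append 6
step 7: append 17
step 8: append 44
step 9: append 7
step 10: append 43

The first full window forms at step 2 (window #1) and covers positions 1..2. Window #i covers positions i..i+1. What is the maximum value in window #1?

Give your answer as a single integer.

step 1: append 31 -> window=[31] (not full yet)
step 2: append 24 -> window=[31, 24] -> max=31
Window #1 max = 31

Answer: 31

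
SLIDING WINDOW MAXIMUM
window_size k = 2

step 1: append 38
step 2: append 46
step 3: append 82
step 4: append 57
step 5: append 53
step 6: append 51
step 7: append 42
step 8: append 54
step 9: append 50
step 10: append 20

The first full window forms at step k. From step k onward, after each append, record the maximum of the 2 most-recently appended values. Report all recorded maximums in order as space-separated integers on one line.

Answer: 46 82 82 57 53 51 54 54 50

Derivation:
step 1: append 38 -> window=[38] (not full yet)
step 2: append 46 -> window=[38, 46] -> max=46
step 3: append 82 -> window=[46, 82] -> max=82
step 4: append 57 -> window=[82, 57] -> max=82
step 5: append 53 -> window=[57, 53] -> max=57
step 6: append 51 -> window=[53, 51] -> max=53
step 7: append 42 -> window=[51, 42] -> max=51
step 8: append 54 -> window=[42, 54] -> max=54
step 9: append 50 -> window=[54, 50] -> max=54
step 10: append 20 -> window=[50, 20] -> max=50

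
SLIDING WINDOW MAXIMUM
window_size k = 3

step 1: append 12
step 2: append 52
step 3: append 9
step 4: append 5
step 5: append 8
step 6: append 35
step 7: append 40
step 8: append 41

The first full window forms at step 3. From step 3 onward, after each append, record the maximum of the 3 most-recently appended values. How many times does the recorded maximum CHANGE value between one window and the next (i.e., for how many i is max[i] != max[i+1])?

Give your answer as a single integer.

Answer: 4

Derivation:
step 1: append 12 -> window=[12] (not full yet)
step 2: append 52 -> window=[12, 52] (not full yet)
step 3: append 9 -> window=[12, 52, 9] -> max=52
step 4: append 5 -> window=[52, 9, 5] -> max=52
step 5: append 8 -> window=[9, 5, 8] -> max=9
step 6: append 35 -> window=[5, 8, 35] -> max=35
step 7: append 40 -> window=[8, 35, 40] -> max=40
step 8: append 41 -> window=[35, 40, 41] -> max=41
Recorded maximums: 52 52 9 35 40 41
Changes between consecutive maximums: 4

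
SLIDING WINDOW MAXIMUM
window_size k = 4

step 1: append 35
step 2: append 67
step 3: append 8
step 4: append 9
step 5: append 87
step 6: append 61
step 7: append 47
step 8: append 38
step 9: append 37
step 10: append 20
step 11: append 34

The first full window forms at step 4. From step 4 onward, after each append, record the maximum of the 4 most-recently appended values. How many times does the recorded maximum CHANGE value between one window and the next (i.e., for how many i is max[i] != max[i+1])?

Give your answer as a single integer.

step 1: append 35 -> window=[35] (not full yet)
step 2: append 67 -> window=[35, 67] (not full yet)
step 3: append 8 -> window=[35, 67, 8] (not full yet)
step 4: append 9 -> window=[35, 67, 8, 9] -> max=67
step 5: append 87 -> window=[67, 8, 9, 87] -> max=87
step 6: append 61 -> window=[8, 9, 87, 61] -> max=87
step 7: append 47 -> window=[9, 87, 61, 47] -> max=87
step 8: append 38 -> window=[87, 61, 47, 38] -> max=87
step 9: append 37 -> window=[61, 47, 38, 37] -> max=61
step 10: append 20 -> window=[47, 38, 37, 20] -> max=47
step 11: append 34 -> window=[38, 37, 20, 34] -> max=38
Recorded maximums: 67 87 87 87 87 61 47 38
Changes between consecutive maximums: 4

Answer: 4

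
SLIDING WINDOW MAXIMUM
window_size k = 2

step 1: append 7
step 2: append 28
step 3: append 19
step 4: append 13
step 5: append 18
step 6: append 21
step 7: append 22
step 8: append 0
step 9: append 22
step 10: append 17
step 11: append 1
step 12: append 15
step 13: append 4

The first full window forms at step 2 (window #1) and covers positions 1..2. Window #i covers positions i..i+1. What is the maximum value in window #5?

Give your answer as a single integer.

Answer: 21

Derivation:
step 1: append 7 -> window=[7] (not full yet)
step 2: append 28 -> window=[7, 28] -> max=28
step 3: append 19 -> window=[28, 19] -> max=28
step 4: append 13 -> window=[19, 13] -> max=19
step 5: append 18 -> window=[13, 18] -> max=18
step 6: append 21 -> window=[18, 21] -> max=21
Window #5 max = 21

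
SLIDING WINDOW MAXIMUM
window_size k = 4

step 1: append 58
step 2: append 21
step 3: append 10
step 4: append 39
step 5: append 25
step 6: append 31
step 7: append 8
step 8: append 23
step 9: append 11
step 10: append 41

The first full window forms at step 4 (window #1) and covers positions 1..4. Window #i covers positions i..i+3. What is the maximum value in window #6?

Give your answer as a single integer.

step 1: append 58 -> window=[58] (not full yet)
step 2: append 21 -> window=[58, 21] (not full yet)
step 3: append 10 -> window=[58, 21, 10] (not full yet)
step 4: append 39 -> window=[58, 21, 10, 39] -> max=58
step 5: append 25 -> window=[21, 10, 39, 25] -> max=39
step 6: append 31 -> window=[10, 39, 25, 31] -> max=39
step 7: append 8 -> window=[39, 25, 31, 8] -> max=39
step 8: append 23 -> window=[25, 31, 8, 23] -> max=31
step 9: append 11 -> window=[31, 8, 23, 11] -> max=31
Window #6 max = 31

Answer: 31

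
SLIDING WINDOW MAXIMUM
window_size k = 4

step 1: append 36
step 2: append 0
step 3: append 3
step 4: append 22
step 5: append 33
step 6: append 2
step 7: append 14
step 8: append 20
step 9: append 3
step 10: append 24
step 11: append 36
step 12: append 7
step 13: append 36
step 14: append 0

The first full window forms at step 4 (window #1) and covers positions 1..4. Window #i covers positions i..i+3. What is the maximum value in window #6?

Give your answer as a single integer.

step 1: append 36 -> window=[36] (not full yet)
step 2: append 0 -> window=[36, 0] (not full yet)
step 3: append 3 -> window=[36, 0, 3] (not full yet)
step 4: append 22 -> window=[36, 0, 3, 22] -> max=36
step 5: append 33 -> window=[0, 3, 22, 33] -> max=33
step 6: append 2 -> window=[3, 22, 33, 2] -> max=33
step 7: append 14 -> window=[22, 33, 2, 14] -> max=33
step 8: append 20 -> window=[33, 2, 14, 20] -> max=33
step 9: append 3 -> window=[2, 14, 20, 3] -> max=20
Window #6 max = 20

Answer: 20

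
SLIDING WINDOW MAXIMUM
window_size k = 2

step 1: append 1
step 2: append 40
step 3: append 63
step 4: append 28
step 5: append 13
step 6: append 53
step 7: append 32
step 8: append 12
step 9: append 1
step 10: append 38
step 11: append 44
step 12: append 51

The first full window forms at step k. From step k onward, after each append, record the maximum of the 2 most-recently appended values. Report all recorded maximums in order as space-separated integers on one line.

Answer: 40 63 63 28 53 53 32 12 38 44 51

Derivation:
step 1: append 1 -> window=[1] (not full yet)
step 2: append 40 -> window=[1, 40] -> max=40
step 3: append 63 -> window=[40, 63] -> max=63
step 4: append 28 -> window=[63, 28] -> max=63
step 5: append 13 -> window=[28, 13] -> max=28
step 6: append 53 -> window=[13, 53] -> max=53
step 7: append 32 -> window=[53, 32] -> max=53
step 8: append 12 -> window=[32, 12] -> max=32
step 9: append 1 -> window=[12, 1] -> max=12
step 10: append 38 -> window=[1, 38] -> max=38
step 11: append 44 -> window=[38, 44] -> max=44
step 12: append 51 -> window=[44, 51] -> max=51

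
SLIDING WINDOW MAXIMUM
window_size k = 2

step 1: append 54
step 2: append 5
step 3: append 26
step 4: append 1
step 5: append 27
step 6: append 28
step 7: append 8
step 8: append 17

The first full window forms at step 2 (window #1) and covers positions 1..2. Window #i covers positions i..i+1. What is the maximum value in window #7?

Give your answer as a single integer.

Answer: 17

Derivation:
step 1: append 54 -> window=[54] (not full yet)
step 2: append 5 -> window=[54, 5] -> max=54
step 3: append 26 -> window=[5, 26] -> max=26
step 4: append 1 -> window=[26, 1] -> max=26
step 5: append 27 -> window=[1, 27] -> max=27
step 6: append 28 -> window=[27, 28] -> max=28
step 7: append 8 -> window=[28, 8] -> max=28
step 8: append 17 -> window=[8, 17] -> max=17
Window #7 max = 17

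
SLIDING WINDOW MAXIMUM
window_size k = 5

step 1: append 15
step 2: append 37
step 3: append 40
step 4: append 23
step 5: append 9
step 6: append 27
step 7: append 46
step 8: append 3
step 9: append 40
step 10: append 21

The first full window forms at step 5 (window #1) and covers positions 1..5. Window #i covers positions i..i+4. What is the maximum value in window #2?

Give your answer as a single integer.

step 1: append 15 -> window=[15] (not full yet)
step 2: append 37 -> window=[15, 37] (not full yet)
step 3: append 40 -> window=[15, 37, 40] (not full yet)
step 4: append 23 -> window=[15, 37, 40, 23] (not full yet)
step 5: append 9 -> window=[15, 37, 40, 23, 9] -> max=40
step 6: append 27 -> window=[37, 40, 23, 9, 27] -> max=40
Window #2 max = 40

Answer: 40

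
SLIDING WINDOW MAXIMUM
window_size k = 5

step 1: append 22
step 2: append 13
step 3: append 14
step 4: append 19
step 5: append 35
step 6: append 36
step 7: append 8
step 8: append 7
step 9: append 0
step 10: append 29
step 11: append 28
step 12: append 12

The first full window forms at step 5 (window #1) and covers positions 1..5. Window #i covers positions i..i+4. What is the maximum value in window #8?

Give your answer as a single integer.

Answer: 29

Derivation:
step 1: append 22 -> window=[22] (not full yet)
step 2: append 13 -> window=[22, 13] (not full yet)
step 3: append 14 -> window=[22, 13, 14] (not full yet)
step 4: append 19 -> window=[22, 13, 14, 19] (not full yet)
step 5: append 35 -> window=[22, 13, 14, 19, 35] -> max=35
step 6: append 36 -> window=[13, 14, 19, 35, 36] -> max=36
step 7: append 8 -> window=[14, 19, 35, 36, 8] -> max=36
step 8: append 7 -> window=[19, 35, 36, 8, 7] -> max=36
step 9: append 0 -> window=[35, 36, 8, 7, 0] -> max=36
step 10: append 29 -> window=[36, 8, 7, 0, 29] -> max=36
step 11: append 28 -> window=[8, 7, 0, 29, 28] -> max=29
step 12: append 12 -> window=[7, 0, 29, 28, 12] -> max=29
Window #8 max = 29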